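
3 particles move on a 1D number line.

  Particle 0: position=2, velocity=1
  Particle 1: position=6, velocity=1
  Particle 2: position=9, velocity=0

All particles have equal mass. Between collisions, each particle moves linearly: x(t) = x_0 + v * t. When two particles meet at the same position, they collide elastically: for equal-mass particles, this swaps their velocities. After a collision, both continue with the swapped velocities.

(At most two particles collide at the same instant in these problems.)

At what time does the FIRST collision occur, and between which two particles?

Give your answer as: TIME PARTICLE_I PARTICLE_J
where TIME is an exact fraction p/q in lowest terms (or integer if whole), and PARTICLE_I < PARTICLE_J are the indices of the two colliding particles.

Answer: 3 1 2

Derivation:
Pair (0,1): pos 2,6 vel 1,1 -> not approaching (rel speed 0 <= 0)
Pair (1,2): pos 6,9 vel 1,0 -> gap=3, closing at 1/unit, collide at t=3
Earliest collision: t=3 between 1 and 2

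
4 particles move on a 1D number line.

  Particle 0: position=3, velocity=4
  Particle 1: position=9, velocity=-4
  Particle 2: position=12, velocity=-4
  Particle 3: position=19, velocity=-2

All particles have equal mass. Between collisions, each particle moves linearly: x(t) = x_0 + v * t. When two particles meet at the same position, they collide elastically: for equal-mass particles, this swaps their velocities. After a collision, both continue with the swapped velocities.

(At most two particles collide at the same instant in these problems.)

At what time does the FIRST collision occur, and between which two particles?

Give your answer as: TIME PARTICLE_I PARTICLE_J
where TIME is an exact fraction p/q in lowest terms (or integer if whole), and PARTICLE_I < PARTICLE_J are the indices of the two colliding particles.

Answer: 3/4 0 1

Derivation:
Pair (0,1): pos 3,9 vel 4,-4 -> gap=6, closing at 8/unit, collide at t=3/4
Pair (1,2): pos 9,12 vel -4,-4 -> not approaching (rel speed 0 <= 0)
Pair (2,3): pos 12,19 vel -4,-2 -> not approaching (rel speed -2 <= 0)
Earliest collision: t=3/4 between 0 and 1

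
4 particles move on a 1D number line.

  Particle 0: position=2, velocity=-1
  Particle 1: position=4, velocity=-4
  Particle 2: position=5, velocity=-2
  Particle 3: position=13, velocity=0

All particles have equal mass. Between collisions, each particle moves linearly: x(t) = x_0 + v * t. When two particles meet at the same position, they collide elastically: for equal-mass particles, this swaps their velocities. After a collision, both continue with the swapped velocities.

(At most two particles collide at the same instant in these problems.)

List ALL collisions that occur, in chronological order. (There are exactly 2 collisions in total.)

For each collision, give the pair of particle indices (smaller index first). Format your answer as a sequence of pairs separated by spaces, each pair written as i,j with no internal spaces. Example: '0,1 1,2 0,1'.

Collision at t=2/3: particles 0 and 1 swap velocities; positions: p0=4/3 p1=4/3 p2=11/3 p3=13; velocities now: v0=-4 v1=-1 v2=-2 v3=0
Collision at t=3: particles 1 and 2 swap velocities; positions: p0=-8 p1=-1 p2=-1 p3=13; velocities now: v0=-4 v1=-2 v2=-1 v3=0

Answer: 0,1 1,2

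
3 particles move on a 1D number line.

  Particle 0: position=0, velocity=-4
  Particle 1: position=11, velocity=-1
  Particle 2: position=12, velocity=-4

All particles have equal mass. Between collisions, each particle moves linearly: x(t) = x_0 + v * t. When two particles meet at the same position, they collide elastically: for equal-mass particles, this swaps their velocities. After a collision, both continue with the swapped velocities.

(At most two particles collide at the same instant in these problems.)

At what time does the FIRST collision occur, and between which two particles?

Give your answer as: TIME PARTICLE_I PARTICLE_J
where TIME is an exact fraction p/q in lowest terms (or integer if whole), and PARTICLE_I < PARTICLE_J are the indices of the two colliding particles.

Pair (0,1): pos 0,11 vel -4,-1 -> not approaching (rel speed -3 <= 0)
Pair (1,2): pos 11,12 vel -1,-4 -> gap=1, closing at 3/unit, collide at t=1/3
Earliest collision: t=1/3 between 1 and 2

Answer: 1/3 1 2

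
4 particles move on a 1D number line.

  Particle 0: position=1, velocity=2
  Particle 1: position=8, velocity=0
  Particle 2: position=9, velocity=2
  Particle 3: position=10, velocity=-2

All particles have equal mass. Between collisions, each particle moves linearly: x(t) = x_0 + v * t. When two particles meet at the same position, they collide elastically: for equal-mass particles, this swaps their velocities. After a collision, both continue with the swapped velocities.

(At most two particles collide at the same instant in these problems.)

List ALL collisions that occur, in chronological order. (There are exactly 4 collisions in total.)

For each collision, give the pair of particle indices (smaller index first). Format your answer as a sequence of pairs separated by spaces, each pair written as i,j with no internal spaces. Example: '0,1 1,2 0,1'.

Answer: 2,3 1,2 0,1 1,2

Derivation:
Collision at t=1/4: particles 2 and 3 swap velocities; positions: p0=3/2 p1=8 p2=19/2 p3=19/2; velocities now: v0=2 v1=0 v2=-2 v3=2
Collision at t=1: particles 1 and 2 swap velocities; positions: p0=3 p1=8 p2=8 p3=11; velocities now: v0=2 v1=-2 v2=0 v3=2
Collision at t=9/4: particles 0 and 1 swap velocities; positions: p0=11/2 p1=11/2 p2=8 p3=27/2; velocities now: v0=-2 v1=2 v2=0 v3=2
Collision at t=7/2: particles 1 and 2 swap velocities; positions: p0=3 p1=8 p2=8 p3=16; velocities now: v0=-2 v1=0 v2=2 v3=2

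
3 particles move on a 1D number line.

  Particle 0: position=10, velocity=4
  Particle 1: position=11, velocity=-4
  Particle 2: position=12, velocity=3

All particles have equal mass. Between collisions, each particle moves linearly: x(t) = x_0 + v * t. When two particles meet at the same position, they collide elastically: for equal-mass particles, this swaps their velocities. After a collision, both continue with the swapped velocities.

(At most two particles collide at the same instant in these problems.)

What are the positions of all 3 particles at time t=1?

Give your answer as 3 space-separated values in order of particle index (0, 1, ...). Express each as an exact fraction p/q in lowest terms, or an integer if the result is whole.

Collision at t=1/8: particles 0 and 1 swap velocities; positions: p0=21/2 p1=21/2 p2=99/8; velocities now: v0=-4 v1=4 v2=3
Advance to t=1 (no further collisions before then); velocities: v0=-4 v1=4 v2=3; positions = 7 14 15

Answer: 7 14 15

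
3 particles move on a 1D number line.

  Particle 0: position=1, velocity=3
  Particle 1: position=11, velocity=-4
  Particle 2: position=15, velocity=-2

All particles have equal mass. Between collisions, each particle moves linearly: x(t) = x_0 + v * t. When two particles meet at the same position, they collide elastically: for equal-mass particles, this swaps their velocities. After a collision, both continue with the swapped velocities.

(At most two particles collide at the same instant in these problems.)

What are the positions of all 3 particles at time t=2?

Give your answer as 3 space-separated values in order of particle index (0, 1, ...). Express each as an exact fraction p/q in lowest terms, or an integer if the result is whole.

Collision at t=10/7: particles 0 and 1 swap velocities; positions: p0=37/7 p1=37/7 p2=85/7; velocities now: v0=-4 v1=3 v2=-2
Advance to t=2 (no further collisions before then); velocities: v0=-4 v1=3 v2=-2; positions = 3 7 11

Answer: 3 7 11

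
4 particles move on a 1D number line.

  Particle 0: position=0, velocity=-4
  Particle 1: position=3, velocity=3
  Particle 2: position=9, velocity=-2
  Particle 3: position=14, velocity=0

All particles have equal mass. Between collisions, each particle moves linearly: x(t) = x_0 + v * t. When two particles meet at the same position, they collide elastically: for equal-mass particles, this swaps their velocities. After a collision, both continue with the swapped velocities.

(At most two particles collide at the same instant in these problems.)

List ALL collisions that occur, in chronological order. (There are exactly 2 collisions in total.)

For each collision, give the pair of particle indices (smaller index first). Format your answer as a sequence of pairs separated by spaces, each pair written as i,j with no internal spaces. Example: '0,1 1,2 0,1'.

Answer: 1,2 2,3

Derivation:
Collision at t=6/5: particles 1 and 2 swap velocities; positions: p0=-24/5 p1=33/5 p2=33/5 p3=14; velocities now: v0=-4 v1=-2 v2=3 v3=0
Collision at t=11/3: particles 2 and 3 swap velocities; positions: p0=-44/3 p1=5/3 p2=14 p3=14; velocities now: v0=-4 v1=-2 v2=0 v3=3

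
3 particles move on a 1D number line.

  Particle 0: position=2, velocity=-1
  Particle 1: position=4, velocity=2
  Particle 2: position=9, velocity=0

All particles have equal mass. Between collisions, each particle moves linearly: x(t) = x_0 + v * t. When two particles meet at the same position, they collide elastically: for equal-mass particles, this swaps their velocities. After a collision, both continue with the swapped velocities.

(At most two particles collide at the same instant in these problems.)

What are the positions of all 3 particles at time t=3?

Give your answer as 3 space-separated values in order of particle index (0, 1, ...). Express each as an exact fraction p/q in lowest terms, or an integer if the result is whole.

Collision at t=5/2: particles 1 and 2 swap velocities; positions: p0=-1/2 p1=9 p2=9; velocities now: v0=-1 v1=0 v2=2
Advance to t=3 (no further collisions before then); velocities: v0=-1 v1=0 v2=2; positions = -1 9 10

Answer: -1 9 10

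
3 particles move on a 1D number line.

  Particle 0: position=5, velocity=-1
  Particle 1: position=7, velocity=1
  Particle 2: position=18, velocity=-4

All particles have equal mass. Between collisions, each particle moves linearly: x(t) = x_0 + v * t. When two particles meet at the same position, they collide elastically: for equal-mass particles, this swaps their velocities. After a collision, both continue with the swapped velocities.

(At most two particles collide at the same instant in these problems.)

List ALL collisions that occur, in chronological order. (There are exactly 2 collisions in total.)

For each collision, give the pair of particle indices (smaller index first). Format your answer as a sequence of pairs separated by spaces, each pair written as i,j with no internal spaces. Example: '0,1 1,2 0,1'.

Collision at t=11/5: particles 1 and 2 swap velocities; positions: p0=14/5 p1=46/5 p2=46/5; velocities now: v0=-1 v1=-4 v2=1
Collision at t=13/3: particles 0 and 1 swap velocities; positions: p0=2/3 p1=2/3 p2=34/3; velocities now: v0=-4 v1=-1 v2=1

Answer: 1,2 0,1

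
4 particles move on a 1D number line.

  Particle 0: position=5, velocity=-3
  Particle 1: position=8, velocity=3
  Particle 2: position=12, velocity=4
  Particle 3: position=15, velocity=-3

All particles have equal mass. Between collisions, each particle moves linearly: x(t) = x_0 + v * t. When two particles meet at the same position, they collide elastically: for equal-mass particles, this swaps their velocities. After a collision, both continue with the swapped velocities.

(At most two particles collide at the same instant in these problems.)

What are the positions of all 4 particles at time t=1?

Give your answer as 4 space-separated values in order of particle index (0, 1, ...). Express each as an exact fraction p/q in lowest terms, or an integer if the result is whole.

Answer: 2 11 12 16

Derivation:
Collision at t=3/7: particles 2 and 3 swap velocities; positions: p0=26/7 p1=65/7 p2=96/7 p3=96/7; velocities now: v0=-3 v1=3 v2=-3 v3=4
Advance to t=1 (no further collisions before then); velocities: v0=-3 v1=3 v2=-3 v3=4; positions = 2 11 12 16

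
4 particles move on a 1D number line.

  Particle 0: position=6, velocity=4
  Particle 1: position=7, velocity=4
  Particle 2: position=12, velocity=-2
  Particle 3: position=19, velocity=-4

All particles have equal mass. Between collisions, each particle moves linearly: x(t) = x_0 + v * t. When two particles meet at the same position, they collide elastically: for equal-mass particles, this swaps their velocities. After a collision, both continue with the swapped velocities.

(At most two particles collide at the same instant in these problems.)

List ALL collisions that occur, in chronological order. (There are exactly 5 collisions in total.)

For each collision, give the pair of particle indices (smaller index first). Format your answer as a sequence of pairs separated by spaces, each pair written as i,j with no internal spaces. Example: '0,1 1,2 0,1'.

Collision at t=5/6: particles 1 and 2 swap velocities; positions: p0=28/3 p1=31/3 p2=31/3 p3=47/3; velocities now: v0=4 v1=-2 v2=4 v3=-4
Collision at t=1: particles 0 and 1 swap velocities; positions: p0=10 p1=10 p2=11 p3=15; velocities now: v0=-2 v1=4 v2=4 v3=-4
Collision at t=3/2: particles 2 and 3 swap velocities; positions: p0=9 p1=12 p2=13 p3=13; velocities now: v0=-2 v1=4 v2=-4 v3=4
Collision at t=13/8: particles 1 and 2 swap velocities; positions: p0=35/4 p1=25/2 p2=25/2 p3=27/2; velocities now: v0=-2 v1=-4 v2=4 v3=4
Collision at t=7/2: particles 0 and 1 swap velocities; positions: p0=5 p1=5 p2=20 p3=21; velocities now: v0=-4 v1=-2 v2=4 v3=4

Answer: 1,2 0,1 2,3 1,2 0,1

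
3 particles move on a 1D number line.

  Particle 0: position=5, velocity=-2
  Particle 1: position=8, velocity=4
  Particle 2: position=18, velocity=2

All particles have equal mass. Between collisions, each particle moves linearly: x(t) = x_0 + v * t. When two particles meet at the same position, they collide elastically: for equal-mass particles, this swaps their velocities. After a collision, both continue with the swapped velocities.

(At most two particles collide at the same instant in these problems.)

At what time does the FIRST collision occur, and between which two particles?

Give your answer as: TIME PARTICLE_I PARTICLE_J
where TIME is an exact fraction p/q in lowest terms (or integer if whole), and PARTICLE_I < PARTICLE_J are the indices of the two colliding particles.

Pair (0,1): pos 5,8 vel -2,4 -> not approaching (rel speed -6 <= 0)
Pair (1,2): pos 8,18 vel 4,2 -> gap=10, closing at 2/unit, collide at t=5
Earliest collision: t=5 between 1 and 2

Answer: 5 1 2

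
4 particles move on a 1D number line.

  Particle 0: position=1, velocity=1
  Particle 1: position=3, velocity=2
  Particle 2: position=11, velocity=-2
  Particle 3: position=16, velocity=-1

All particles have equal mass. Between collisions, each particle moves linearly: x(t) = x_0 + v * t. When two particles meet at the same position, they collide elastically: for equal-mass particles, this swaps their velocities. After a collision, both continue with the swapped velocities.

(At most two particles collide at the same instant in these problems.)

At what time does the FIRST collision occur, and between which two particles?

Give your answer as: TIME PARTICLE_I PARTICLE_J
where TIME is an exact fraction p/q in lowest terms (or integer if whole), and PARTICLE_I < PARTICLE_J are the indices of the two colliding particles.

Pair (0,1): pos 1,3 vel 1,2 -> not approaching (rel speed -1 <= 0)
Pair (1,2): pos 3,11 vel 2,-2 -> gap=8, closing at 4/unit, collide at t=2
Pair (2,3): pos 11,16 vel -2,-1 -> not approaching (rel speed -1 <= 0)
Earliest collision: t=2 between 1 and 2

Answer: 2 1 2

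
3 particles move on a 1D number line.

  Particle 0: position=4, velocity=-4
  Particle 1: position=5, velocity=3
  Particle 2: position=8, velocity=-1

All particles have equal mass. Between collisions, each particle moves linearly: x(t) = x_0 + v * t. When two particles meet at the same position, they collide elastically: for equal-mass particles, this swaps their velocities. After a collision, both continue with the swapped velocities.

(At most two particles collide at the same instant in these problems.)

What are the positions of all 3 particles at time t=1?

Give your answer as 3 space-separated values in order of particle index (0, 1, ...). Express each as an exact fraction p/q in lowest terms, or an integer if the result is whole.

Collision at t=3/4: particles 1 and 2 swap velocities; positions: p0=1 p1=29/4 p2=29/4; velocities now: v0=-4 v1=-1 v2=3
Advance to t=1 (no further collisions before then); velocities: v0=-4 v1=-1 v2=3; positions = 0 7 8

Answer: 0 7 8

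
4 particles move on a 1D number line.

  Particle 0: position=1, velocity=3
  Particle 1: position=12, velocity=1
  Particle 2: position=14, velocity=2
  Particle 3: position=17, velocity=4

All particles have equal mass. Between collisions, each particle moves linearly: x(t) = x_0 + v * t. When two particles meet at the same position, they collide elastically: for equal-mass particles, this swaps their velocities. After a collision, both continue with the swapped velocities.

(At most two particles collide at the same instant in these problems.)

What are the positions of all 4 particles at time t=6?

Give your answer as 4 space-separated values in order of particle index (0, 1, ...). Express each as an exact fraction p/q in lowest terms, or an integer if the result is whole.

Collision at t=11/2: particles 0 and 1 swap velocities; positions: p0=35/2 p1=35/2 p2=25 p3=39; velocities now: v0=1 v1=3 v2=2 v3=4
Advance to t=6 (no further collisions before then); velocities: v0=1 v1=3 v2=2 v3=4; positions = 18 19 26 41

Answer: 18 19 26 41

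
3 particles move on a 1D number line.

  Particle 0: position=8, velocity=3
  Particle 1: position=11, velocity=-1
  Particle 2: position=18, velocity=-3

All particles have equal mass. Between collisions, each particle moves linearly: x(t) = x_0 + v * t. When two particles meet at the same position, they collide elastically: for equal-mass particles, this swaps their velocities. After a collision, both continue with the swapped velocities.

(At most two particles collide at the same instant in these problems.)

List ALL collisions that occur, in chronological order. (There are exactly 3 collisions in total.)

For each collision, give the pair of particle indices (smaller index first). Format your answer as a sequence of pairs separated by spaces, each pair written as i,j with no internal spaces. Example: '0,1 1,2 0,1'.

Collision at t=3/4: particles 0 and 1 swap velocities; positions: p0=41/4 p1=41/4 p2=63/4; velocities now: v0=-1 v1=3 v2=-3
Collision at t=5/3: particles 1 and 2 swap velocities; positions: p0=28/3 p1=13 p2=13; velocities now: v0=-1 v1=-3 v2=3
Collision at t=7/2: particles 0 and 1 swap velocities; positions: p0=15/2 p1=15/2 p2=37/2; velocities now: v0=-3 v1=-1 v2=3

Answer: 0,1 1,2 0,1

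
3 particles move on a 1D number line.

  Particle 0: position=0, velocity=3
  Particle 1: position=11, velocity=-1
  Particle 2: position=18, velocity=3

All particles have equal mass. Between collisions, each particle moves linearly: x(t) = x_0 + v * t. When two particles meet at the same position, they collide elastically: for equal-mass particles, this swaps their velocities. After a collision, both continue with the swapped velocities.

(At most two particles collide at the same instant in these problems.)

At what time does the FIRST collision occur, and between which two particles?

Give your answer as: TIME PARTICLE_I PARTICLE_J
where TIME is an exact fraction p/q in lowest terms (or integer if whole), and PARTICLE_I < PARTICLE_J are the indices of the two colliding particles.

Pair (0,1): pos 0,11 vel 3,-1 -> gap=11, closing at 4/unit, collide at t=11/4
Pair (1,2): pos 11,18 vel -1,3 -> not approaching (rel speed -4 <= 0)
Earliest collision: t=11/4 between 0 and 1

Answer: 11/4 0 1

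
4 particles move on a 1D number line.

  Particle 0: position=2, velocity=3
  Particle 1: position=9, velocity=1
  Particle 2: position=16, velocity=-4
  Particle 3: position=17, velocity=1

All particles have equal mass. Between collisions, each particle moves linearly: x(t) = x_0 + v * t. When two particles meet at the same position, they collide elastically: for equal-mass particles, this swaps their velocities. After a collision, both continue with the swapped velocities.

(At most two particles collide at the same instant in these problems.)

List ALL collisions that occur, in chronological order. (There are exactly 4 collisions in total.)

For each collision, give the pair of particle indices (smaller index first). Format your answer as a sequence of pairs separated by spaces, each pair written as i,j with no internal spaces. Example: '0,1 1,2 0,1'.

Collision at t=7/5: particles 1 and 2 swap velocities; positions: p0=31/5 p1=52/5 p2=52/5 p3=92/5; velocities now: v0=3 v1=-4 v2=1 v3=1
Collision at t=2: particles 0 and 1 swap velocities; positions: p0=8 p1=8 p2=11 p3=19; velocities now: v0=-4 v1=3 v2=1 v3=1
Collision at t=7/2: particles 1 and 2 swap velocities; positions: p0=2 p1=25/2 p2=25/2 p3=41/2; velocities now: v0=-4 v1=1 v2=3 v3=1
Collision at t=15/2: particles 2 and 3 swap velocities; positions: p0=-14 p1=33/2 p2=49/2 p3=49/2; velocities now: v0=-4 v1=1 v2=1 v3=3

Answer: 1,2 0,1 1,2 2,3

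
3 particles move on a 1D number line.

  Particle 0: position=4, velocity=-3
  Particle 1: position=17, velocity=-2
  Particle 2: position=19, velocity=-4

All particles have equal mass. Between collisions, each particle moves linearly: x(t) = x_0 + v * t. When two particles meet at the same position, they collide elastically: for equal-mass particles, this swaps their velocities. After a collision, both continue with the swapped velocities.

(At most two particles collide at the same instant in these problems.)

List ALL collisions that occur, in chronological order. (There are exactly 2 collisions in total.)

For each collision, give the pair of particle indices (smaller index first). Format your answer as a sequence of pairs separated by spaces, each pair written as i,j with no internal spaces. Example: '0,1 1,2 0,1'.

Collision at t=1: particles 1 and 2 swap velocities; positions: p0=1 p1=15 p2=15; velocities now: v0=-3 v1=-4 v2=-2
Collision at t=15: particles 0 and 1 swap velocities; positions: p0=-41 p1=-41 p2=-13; velocities now: v0=-4 v1=-3 v2=-2

Answer: 1,2 0,1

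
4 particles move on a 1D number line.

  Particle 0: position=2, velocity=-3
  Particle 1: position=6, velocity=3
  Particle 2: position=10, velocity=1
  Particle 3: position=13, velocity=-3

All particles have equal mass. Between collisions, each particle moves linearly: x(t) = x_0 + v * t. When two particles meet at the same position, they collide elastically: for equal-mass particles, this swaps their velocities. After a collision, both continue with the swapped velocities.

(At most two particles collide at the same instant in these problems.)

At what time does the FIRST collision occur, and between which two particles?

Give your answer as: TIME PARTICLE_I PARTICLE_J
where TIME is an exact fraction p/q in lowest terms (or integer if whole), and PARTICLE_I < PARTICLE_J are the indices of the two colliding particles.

Answer: 3/4 2 3

Derivation:
Pair (0,1): pos 2,6 vel -3,3 -> not approaching (rel speed -6 <= 0)
Pair (1,2): pos 6,10 vel 3,1 -> gap=4, closing at 2/unit, collide at t=2
Pair (2,3): pos 10,13 vel 1,-3 -> gap=3, closing at 4/unit, collide at t=3/4
Earliest collision: t=3/4 between 2 and 3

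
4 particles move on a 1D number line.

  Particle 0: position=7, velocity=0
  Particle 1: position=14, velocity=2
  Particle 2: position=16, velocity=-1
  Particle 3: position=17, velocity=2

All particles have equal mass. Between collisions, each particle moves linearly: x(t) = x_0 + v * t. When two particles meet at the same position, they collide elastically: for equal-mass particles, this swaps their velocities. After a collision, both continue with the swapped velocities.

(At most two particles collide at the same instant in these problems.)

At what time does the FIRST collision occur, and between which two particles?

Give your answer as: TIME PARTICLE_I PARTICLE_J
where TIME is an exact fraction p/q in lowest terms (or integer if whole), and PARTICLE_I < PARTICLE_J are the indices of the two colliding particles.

Answer: 2/3 1 2

Derivation:
Pair (0,1): pos 7,14 vel 0,2 -> not approaching (rel speed -2 <= 0)
Pair (1,2): pos 14,16 vel 2,-1 -> gap=2, closing at 3/unit, collide at t=2/3
Pair (2,3): pos 16,17 vel -1,2 -> not approaching (rel speed -3 <= 0)
Earliest collision: t=2/3 between 1 and 2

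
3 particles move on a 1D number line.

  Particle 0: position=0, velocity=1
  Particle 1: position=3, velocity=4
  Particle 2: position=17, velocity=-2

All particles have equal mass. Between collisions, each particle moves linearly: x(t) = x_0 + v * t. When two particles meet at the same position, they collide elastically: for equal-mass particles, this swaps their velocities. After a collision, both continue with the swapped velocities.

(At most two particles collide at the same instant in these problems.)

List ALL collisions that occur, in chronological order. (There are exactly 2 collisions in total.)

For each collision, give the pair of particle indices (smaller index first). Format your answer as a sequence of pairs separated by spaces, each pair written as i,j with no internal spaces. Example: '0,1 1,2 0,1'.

Answer: 1,2 0,1

Derivation:
Collision at t=7/3: particles 1 and 2 swap velocities; positions: p0=7/3 p1=37/3 p2=37/3; velocities now: v0=1 v1=-2 v2=4
Collision at t=17/3: particles 0 and 1 swap velocities; positions: p0=17/3 p1=17/3 p2=77/3; velocities now: v0=-2 v1=1 v2=4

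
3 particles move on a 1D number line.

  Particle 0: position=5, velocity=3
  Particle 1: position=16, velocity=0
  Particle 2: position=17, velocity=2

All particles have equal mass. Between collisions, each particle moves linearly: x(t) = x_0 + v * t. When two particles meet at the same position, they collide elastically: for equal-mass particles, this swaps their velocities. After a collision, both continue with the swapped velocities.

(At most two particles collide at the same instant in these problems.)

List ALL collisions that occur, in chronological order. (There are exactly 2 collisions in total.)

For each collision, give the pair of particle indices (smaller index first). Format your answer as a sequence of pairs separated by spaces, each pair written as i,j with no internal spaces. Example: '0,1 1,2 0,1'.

Answer: 0,1 1,2

Derivation:
Collision at t=11/3: particles 0 and 1 swap velocities; positions: p0=16 p1=16 p2=73/3; velocities now: v0=0 v1=3 v2=2
Collision at t=12: particles 1 and 2 swap velocities; positions: p0=16 p1=41 p2=41; velocities now: v0=0 v1=2 v2=3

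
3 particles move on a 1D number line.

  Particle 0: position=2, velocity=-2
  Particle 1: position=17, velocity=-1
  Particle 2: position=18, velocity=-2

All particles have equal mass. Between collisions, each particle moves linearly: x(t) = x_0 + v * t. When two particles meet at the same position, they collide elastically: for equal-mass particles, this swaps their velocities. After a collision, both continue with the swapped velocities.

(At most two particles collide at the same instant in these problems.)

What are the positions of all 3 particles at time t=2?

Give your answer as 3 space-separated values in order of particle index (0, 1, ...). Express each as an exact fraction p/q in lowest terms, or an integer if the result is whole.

Answer: -2 14 15

Derivation:
Collision at t=1: particles 1 and 2 swap velocities; positions: p0=0 p1=16 p2=16; velocities now: v0=-2 v1=-2 v2=-1
Advance to t=2 (no further collisions before then); velocities: v0=-2 v1=-2 v2=-1; positions = -2 14 15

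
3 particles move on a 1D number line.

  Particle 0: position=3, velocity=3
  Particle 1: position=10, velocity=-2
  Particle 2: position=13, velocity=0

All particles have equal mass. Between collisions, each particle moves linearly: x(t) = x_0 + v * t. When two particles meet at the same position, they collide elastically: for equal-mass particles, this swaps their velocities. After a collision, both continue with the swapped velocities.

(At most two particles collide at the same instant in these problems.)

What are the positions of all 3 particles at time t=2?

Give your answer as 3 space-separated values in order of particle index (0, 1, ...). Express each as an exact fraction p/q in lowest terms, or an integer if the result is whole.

Answer: 6 9 13

Derivation:
Collision at t=7/5: particles 0 and 1 swap velocities; positions: p0=36/5 p1=36/5 p2=13; velocities now: v0=-2 v1=3 v2=0
Advance to t=2 (no further collisions before then); velocities: v0=-2 v1=3 v2=0; positions = 6 9 13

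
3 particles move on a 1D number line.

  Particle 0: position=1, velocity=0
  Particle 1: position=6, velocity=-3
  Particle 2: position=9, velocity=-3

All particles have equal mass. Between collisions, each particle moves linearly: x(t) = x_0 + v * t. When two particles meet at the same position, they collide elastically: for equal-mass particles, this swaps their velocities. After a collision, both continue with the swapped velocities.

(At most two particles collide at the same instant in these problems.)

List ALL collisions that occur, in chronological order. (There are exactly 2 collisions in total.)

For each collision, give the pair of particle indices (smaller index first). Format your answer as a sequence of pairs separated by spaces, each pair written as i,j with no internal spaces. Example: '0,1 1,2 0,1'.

Answer: 0,1 1,2

Derivation:
Collision at t=5/3: particles 0 and 1 swap velocities; positions: p0=1 p1=1 p2=4; velocities now: v0=-3 v1=0 v2=-3
Collision at t=8/3: particles 1 and 2 swap velocities; positions: p0=-2 p1=1 p2=1; velocities now: v0=-3 v1=-3 v2=0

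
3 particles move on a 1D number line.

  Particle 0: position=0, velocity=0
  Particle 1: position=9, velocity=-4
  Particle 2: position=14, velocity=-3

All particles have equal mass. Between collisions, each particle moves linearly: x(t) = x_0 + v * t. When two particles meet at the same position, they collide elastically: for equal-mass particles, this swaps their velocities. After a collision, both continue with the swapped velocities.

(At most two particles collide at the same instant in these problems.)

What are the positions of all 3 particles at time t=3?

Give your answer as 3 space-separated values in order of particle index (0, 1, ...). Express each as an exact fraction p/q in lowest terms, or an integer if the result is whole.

Answer: -3 0 5

Derivation:
Collision at t=9/4: particles 0 and 1 swap velocities; positions: p0=0 p1=0 p2=29/4; velocities now: v0=-4 v1=0 v2=-3
Advance to t=3 (no further collisions before then); velocities: v0=-4 v1=0 v2=-3; positions = -3 0 5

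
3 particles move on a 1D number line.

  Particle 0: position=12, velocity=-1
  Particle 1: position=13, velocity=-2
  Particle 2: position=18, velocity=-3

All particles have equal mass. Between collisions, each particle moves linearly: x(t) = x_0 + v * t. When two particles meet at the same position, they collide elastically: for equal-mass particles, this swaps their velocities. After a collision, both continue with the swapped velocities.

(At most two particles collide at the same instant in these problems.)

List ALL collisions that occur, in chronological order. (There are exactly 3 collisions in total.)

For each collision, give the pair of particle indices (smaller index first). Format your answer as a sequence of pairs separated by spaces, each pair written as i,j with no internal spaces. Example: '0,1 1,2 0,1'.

Collision at t=1: particles 0 and 1 swap velocities; positions: p0=11 p1=11 p2=15; velocities now: v0=-2 v1=-1 v2=-3
Collision at t=3: particles 1 and 2 swap velocities; positions: p0=7 p1=9 p2=9; velocities now: v0=-2 v1=-3 v2=-1
Collision at t=5: particles 0 and 1 swap velocities; positions: p0=3 p1=3 p2=7; velocities now: v0=-3 v1=-2 v2=-1

Answer: 0,1 1,2 0,1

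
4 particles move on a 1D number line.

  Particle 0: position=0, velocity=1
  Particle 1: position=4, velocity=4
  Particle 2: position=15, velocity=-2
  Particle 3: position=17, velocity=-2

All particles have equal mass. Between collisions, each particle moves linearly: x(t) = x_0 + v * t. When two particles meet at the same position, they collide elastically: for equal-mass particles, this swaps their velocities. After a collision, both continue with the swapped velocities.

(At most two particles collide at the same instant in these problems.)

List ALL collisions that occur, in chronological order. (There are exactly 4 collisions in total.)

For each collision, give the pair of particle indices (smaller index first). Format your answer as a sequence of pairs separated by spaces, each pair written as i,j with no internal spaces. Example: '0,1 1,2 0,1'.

Answer: 1,2 2,3 0,1 1,2

Derivation:
Collision at t=11/6: particles 1 and 2 swap velocities; positions: p0=11/6 p1=34/3 p2=34/3 p3=40/3; velocities now: v0=1 v1=-2 v2=4 v3=-2
Collision at t=13/6: particles 2 and 3 swap velocities; positions: p0=13/6 p1=32/3 p2=38/3 p3=38/3; velocities now: v0=1 v1=-2 v2=-2 v3=4
Collision at t=5: particles 0 and 1 swap velocities; positions: p0=5 p1=5 p2=7 p3=24; velocities now: v0=-2 v1=1 v2=-2 v3=4
Collision at t=17/3: particles 1 and 2 swap velocities; positions: p0=11/3 p1=17/3 p2=17/3 p3=80/3; velocities now: v0=-2 v1=-2 v2=1 v3=4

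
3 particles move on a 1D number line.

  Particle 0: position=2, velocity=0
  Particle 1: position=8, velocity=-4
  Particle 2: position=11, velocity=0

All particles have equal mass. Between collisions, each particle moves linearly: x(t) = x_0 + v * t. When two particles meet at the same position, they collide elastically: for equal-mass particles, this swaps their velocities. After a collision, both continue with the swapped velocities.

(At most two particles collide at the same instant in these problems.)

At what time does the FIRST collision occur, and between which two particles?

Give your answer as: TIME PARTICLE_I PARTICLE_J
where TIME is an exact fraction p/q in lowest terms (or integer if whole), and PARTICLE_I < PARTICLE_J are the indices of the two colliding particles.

Answer: 3/2 0 1

Derivation:
Pair (0,1): pos 2,8 vel 0,-4 -> gap=6, closing at 4/unit, collide at t=3/2
Pair (1,2): pos 8,11 vel -4,0 -> not approaching (rel speed -4 <= 0)
Earliest collision: t=3/2 between 0 and 1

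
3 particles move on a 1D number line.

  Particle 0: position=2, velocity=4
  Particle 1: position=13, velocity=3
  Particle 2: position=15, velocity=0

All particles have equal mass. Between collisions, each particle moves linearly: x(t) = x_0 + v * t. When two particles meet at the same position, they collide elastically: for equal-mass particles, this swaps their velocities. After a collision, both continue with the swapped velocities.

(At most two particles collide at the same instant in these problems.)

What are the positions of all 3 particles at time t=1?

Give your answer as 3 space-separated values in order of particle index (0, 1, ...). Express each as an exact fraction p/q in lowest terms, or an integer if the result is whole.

Answer: 6 15 16

Derivation:
Collision at t=2/3: particles 1 and 2 swap velocities; positions: p0=14/3 p1=15 p2=15; velocities now: v0=4 v1=0 v2=3
Advance to t=1 (no further collisions before then); velocities: v0=4 v1=0 v2=3; positions = 6 15 16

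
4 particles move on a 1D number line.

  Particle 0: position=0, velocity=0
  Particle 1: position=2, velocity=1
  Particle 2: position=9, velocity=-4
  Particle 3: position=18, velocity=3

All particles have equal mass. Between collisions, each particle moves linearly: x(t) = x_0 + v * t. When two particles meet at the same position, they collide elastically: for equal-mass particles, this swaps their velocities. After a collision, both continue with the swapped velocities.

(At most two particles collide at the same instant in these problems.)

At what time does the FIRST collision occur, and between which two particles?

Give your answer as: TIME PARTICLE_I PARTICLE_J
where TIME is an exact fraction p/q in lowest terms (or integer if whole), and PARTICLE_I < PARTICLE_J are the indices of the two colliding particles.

Pair (0,1): pos 0,2 vel 0,1 -> not approaching (rel speed -1 <= 0)
Pair (1,2): pos 2,9 vel 1,-4 -> gap=7, closing at 5/unit, collide at t=7/5
Pair (2,3): pos 9,18 vel -4,3 -> not approaching (rel speed -7 <= 0)
Earliest collision: t=7/5 between 1 and 2

Answer: 7/5 1 2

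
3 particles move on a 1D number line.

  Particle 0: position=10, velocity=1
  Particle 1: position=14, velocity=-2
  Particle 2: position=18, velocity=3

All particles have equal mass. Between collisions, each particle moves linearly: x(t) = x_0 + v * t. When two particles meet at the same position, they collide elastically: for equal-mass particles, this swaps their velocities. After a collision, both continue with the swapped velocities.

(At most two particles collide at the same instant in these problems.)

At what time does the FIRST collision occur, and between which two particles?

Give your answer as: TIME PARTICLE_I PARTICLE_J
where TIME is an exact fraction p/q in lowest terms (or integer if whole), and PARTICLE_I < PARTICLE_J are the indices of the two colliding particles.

Answer: 4/3 0 1

Derivation:
Pair (0,1): pos 10,14 vel 1,-2 -> gap=4, closing at 3/unit, collide at t=4/3
Pair (1,2): pos 14,18 vel -2,3 -> not approaching (rel speed -5 <= 0)
Earliest collision: t=4/3 between 0 and 1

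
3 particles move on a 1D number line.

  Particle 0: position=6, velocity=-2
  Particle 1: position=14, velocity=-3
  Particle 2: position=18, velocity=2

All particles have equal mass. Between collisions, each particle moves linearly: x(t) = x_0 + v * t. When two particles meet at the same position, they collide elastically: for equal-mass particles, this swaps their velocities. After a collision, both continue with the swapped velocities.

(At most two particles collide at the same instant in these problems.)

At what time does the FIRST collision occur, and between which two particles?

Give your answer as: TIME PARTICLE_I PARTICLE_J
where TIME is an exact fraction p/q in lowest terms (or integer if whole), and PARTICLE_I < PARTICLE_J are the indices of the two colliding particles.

Pair (0,1): pos 6,14 vel -2,-3 -> gap=8, closing at 1/unit, collide at t=8
Pair (1,2): pos 14,18 vel -3,2 -> not approaching (rel speed -5 <= 0)
Earliest collision: t=8 between 0 and 1

Answer: 8 0 1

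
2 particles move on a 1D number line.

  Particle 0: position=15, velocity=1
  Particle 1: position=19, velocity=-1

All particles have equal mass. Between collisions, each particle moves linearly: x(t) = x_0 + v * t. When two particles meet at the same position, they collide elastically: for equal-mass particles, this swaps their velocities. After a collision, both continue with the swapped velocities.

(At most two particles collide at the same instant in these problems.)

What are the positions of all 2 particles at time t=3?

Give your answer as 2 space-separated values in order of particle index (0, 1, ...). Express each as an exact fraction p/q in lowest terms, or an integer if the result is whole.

Answer: 16 18

Derivation:
Collision at t=2: particles 0 and 1 swap velocities; positions: p0=17 p1=17; velocities now: v0=-1 v1=1
Advance to t=3 (no further collisions before then); velocities: v0=-1 v1=1; positions = 16 18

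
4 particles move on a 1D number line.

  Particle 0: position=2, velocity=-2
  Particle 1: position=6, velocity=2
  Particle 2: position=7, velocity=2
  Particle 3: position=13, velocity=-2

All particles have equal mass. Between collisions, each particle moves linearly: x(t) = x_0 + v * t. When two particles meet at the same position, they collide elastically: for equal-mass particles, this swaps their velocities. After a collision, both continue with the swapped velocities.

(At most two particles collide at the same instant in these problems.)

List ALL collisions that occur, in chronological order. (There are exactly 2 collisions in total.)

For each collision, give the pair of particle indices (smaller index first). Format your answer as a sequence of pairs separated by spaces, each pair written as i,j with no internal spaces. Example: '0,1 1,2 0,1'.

Answer: 2,3 1,2

Derivation:
Collision at t=3/2: particles 2 and 3 swap velocities; positions: p0=-1 p1=9 p2=10 p3=10; velocities now: v0=-2 v1=2 v2=-2 v3=2
Collision at t=7/4: particles 1 and 2 swap velocities; positions: p0=-3/2 p1=19/2 p2=19/2 p3=21/2; velocities now: v0=-2 v1=-2 v2=2 v3=2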